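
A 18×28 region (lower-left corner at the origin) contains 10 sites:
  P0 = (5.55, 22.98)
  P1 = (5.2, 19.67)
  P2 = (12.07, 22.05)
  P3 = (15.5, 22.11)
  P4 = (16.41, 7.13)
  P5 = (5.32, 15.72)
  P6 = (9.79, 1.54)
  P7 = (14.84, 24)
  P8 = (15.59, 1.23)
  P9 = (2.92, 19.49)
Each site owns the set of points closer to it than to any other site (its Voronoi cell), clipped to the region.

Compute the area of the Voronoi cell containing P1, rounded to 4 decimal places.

Area of P1's cell: 17.5866

1. box [0,18]×[0,28]: [(0, 0) (18, 0) (18, 28) (0, 28)]
2. ⊥bis P1·P0 via (5.375,21.325): [(0, 21.8934) (0, 0) (18, 0) (18, 19.99)]  |A|=376.9505
3. ⊥bis P1·P2 via (8.635,20.86): [(8.5917, 20.9849) (0, 21.8934) (0, 0) (15.8616, 0)]  |A|=260.4779
4. ⊥bis P1·P3 via (10.35,20.89): [(14.0813, 5.1388) (8.5917, 20.9849) (0, 21.8934) (0, 0) (15.2987, 0)]  |A|=259.0315
5. ⊥bis P1·P4 via (10.805,13.4): [(11.1214, 13.6828) (8.5917, 20.9849) (0, 21.8934) (0, 3.741)]  |A|=131.1594
6. ⊥bis P1·P5 via (5.26,17.695): [(9.6849, 17.8294) (8.5917, 20.9849) (0, 21.8934) (0, 17.5352)]  |A|=34.1629
7. ⊥bis P1·P6 via (7.495,10.605): [(9.6849, 17.8294) (8.5917, 20.9849) (0, 21.8934) (0, 17.5352)]  |A|=34.1629
8. ⊥bis P1·P7 via (10.02,21.835): [(9.6849, 17.8294) (8.5917, 20.9849) (0, 21.8934) (0, 17.5352)]  |A|=34.1629
9. ⊥bis P1·P8 via (10.395,10.45): [(9.6849, 17.8294) (8.5917, 20.9849) (0, 21.8934) (0, 17.5352)]  |A|=34.1629
10. ⊥bis P1·P9 via (4.06,19.58): [(4.2113, 17.6631) (9.6849, 17.8294) (8.5917, 20.9849) (3.91, 21.4799)]  |A|=17.5866
11. canonical 4-gon: [(4.2113, 17.6631) (9.6849, 17.8294) (8.5917, 20.9849) (3.91, 21.4799)]
12. shoelace: 17.5866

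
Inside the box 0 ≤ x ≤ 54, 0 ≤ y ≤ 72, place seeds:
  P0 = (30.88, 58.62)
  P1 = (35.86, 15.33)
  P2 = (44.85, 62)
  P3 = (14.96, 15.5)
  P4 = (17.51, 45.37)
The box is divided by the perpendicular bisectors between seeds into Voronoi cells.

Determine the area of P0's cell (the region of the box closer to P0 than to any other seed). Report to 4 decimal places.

Area of P0's cell: 610.5777

1. box [0,54]×[0,72]: [(0, 0) (54, 0) (54, 72) (0, 72)]
2. ⊥bis P0·P1 via (33.37,36.975): [(0, 33.1362) (54, 39.3482) (54, 72) (0, 72)]  |A|=1930.9208
3. ⊥bis P0·P2 via (37.865,60.31): [(0, 33.1362) (43.2362, 38.11) (35.0366, 72) (0, 72)]  |A|=1433.8585
4. ⊥bis P0·P3 via (22.92,37.06): [(0, 45.5221) (25.5781, 36.0786) (43.2362, 38.11) (35.0366, 72) (0, 72)]  |A|=1275.4543
5. ⊥bis P0·P4 via (24.195,51.995): [(38.4958, 37.5647) (43.2362, 38.11) (35.0366, 72) (4.3696, 72)]  |A|=610.5777
6. canonical 4-gon: [(38.4958, 37.5647) (43.2362, 38.11) (35.0366, 72) (4.3696, 72)]
7. shoelace: 610.5777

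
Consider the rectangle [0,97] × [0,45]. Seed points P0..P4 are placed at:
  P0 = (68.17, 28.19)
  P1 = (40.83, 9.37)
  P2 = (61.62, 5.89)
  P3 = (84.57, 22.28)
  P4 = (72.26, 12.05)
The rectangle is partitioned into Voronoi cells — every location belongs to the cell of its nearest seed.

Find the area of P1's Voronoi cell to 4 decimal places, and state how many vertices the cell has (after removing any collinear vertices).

1. box [0,97]×[0,45]: [(0, 0) (97, 0) (97, 45) (0, 45)]
2. ⊥bis P1·P0 via (54.5,18.78): [(0, 0) (67.4276, 0) (36.451, 45) (0, 45)]  |A|=2337.2671
3. ⊥bis P1·P2 via (51.225,7.63): [(0, 0) (49.9478, 0) (53.3669, 20.4261) (36.451, 45) (0, 45)]  |A|=2158.7461
4. ⊥bis P1·P3 via (62.7,15.825): [(0, 0) (49.9478, 0) (53.3669, 20.4261) (36.451, 45) (0, 45)]  |A|=2158.7461
5. ⊥bis P1·P4 via (56.545,10.71): [(0, 0) (49.9478, 0) (53.3669, 20.4261) (36.451, 45) (0, 45)]  |A|=2158.7461
6. canonical 5-gon: [(0, 0) (49.9478, 0) (53.3669, 20.4261) (36.451, 45) (0, 45)]
7. shoelace: 2158.7461

Area of P1's cell: 2158.7461 (5 vertices)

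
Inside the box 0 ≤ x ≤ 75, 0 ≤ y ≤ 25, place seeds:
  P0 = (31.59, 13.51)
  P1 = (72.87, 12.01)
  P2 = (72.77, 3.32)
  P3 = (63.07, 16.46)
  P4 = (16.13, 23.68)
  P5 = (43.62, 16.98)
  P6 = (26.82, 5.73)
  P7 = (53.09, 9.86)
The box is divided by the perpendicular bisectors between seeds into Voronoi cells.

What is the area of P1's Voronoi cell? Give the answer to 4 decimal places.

1. box [0,75]×[0,25]: [(0, 0) (75, 0) (75, 25) (0, 25)]
2. ⊥bis P1·P0 via (52.23,12.76): [(51.7663, 0) (75, 0) (75, 25) (52.6748, 25)]  |A|=569.4862
3. ⊥bis P1·P2 via (72.82,7.665): [(52.0535, 7.904) (75, 7.6399) (75, 25) (52.6748, 25)]  |A|=390.0126
4. ⊥bis P1·P3 via (67.97,14.235): [(65.0274, 7.7547) (75, 7.6399) (75, 25) (72.8582, 25)]  |A|=105.0307
5. ⊥bis P1·P4 via (44.5,17.845): [(65.0274, 7.7547) (75, 7.6399) (75, 25) (72.8582, 25)]  |A|=105.0307
6. ⊥bis P1·P5 via (58.245,14.495): [(65.0274, 7.7547) (75, 7.6399) (75, 25) (72.8582, 25)]  |A|=105.0307
7. ⊥bis P1·P6 via (49.845,8.87): [(65.0274, 7.7547) (75, 7.6399) (75, 25) (72.8582, 25)]  |A|=105.0307
8. ⊥bis P1·P7 via (62.98,10.935): [(65.0274, 7.7547) (75, 7.6399) (75, 25) (72.8582, 25)]  |A|=105.0307
9. canonical 4-gon: [(65.0274, 7.7547) (75, 7.6399) (75, 25) (72.8582, 25)]
10. shoelace: 105.0307

Area of P1's cell: 105.0307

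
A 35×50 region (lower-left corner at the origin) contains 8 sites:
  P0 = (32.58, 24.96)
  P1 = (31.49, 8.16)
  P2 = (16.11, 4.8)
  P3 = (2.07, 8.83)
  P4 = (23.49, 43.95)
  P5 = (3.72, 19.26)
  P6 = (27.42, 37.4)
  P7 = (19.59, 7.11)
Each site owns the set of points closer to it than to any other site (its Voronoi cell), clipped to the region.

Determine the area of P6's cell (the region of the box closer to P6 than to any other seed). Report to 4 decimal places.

1. box [0,35]×[0,50]: [(0, 0) (35, 0) (35, 50) (0, 50)]
2. ⊥bis P6·P0 via (30,31.18): [(0, 18.7363) (35, 33.254) (35, 50) (0, 50)]  |A|=840.1711
3. ⊥bis P6·P1 via (29.455,22.78): [(0, 18.7363) (35, 33.254) (35, 50) (0, 50)]  |A|=840.1711
4. ⊥bis P6·P2 via (21.765,21.1): [(0, 28.651) (13.0162, 24.1353) (35, 33.254) (35, 50) (0, 50)]  |A|=775.6453
5. ⊥bis P6·P3 via (14.745,23.115): [(0, 36.1982) (13.4107, 24.2989) (35, 33.254) (35, 50) (0, 50)]  |A|=723.0829
6. ⊥bis P6·P4 via (25.455,40.675): [(7.2589, 29.7574) (13.4107, 24.2989) (35, 33.254) (35, 46.402)]  |A|=268.8372
7. ⊥bis P6·P5 via (15.57,28.33): [(12.2057, 32.7254) (17.3916, 25.9501) (35, 33.254) (35, 46.402)]  |A|=228.4395
8. ⊥bis P6·P7 via (23.505,22.255): [(12.2057, 32.7254) (17.3916, 25.9501) (35, 33.254) (35, 46.402)]  |A|=228.4395
9. canonical 4-gon: [(12.2057, 32.7254) (17.3916, 25.9501) (35, 33.254) (35, 46.402)]
10. shoelace: 228.4395

Area of P6's cell: 228.4395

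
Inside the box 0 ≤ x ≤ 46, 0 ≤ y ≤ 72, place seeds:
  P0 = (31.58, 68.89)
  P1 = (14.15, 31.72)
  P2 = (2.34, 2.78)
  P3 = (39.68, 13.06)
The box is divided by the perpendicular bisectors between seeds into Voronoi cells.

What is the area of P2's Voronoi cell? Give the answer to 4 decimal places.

1. box [0,46]×[0,72]: [(0, 0) (46, 0) (46, 72) (0, 72)]
2. ⊥bis P2·P0 via (16.96,35.835): [(0, 43.3363) (0, 0) (46, 0) (46, 22.9908)]  |A|=1525.5233
3. ⊥bis P2·P1 via (8.245,17.25): [(0, 20.6147) (0, 0) (46, 0) (46, 1.8427)]  |A|=516.52
4. ⊥bis P2·P3 via (21.01,7.92): [(19.7319, 12.5624) (0, 20.6147) (0, 0) (23.1904, 0)]  |A|=349.0467
5. canonical 4-gon: [(19.7319, 12.5624) (0, 20.6147) (0, 0) (23.1904, 0)]
6. shoelace: 349.0467

Area of P2's cell: 349.0467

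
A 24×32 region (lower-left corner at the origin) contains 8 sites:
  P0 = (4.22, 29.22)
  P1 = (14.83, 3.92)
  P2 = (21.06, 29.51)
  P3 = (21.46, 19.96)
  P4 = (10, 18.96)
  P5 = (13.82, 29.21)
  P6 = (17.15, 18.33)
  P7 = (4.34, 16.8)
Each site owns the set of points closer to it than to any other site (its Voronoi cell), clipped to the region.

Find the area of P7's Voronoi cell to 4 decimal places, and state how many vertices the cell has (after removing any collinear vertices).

Area of P7's cell: 133.7331 (4 vertices)

1. box [0,24]×[0,32]: [(0, 0) (24, 0) (24, 32) (0, 32)]
2. ⊥bis P7·P0 via (4.28,23.01): [(0, 22.9686) (0, 0) (24, 0) (24, 23.2005)]  |A|=554.0301
3. ⊥bis P7·P1 via (9.585,10.36): [(0, 22.9686) (0, 2.5536) (24, 22.1002) (24, 23.2005)]  |A|=258.1851
4. ⊥bis P7·P2 via (12.7,23.155): [(12.748, 23.0918) (0, 22.9686) (0, 2.5536) (17.5161, 16.8194)]  |A|=219.0702
5. ⊥bis P7·P3 via (12.9,18.38): [(12.0316, 23.0849) (0, 22.9686) (0, 2.5536) (13.7537, 13.7551)]  |A|=196.6169
6. ⊥bis P7·P4 via (7.17,17.88): [(5.2088, 23.019) (0, 22.9686) (0, 2.5536) (9.932, 10.6426)]  |A|=133.7331
7. ⊥bis P7·P5 via (9.08,23.005): [(5.2088, 23.019) (0, 22.9686) (0, 2.5536) (9.932, 10.6426)]  |A|=133.7331
8. ⊥bis P7·P6 via (10.745,17.565): [(5.2088, 23.019) (0, 22.9686) (0, 2.5536) (9.932, 10.6426)]  |A|=133.7331
9. canonical 4-gon: [(5.2088, 23.019) (0, 22.9686) (0, 2.5536) (9.932, 10.6426)]
10. shoelace: 133.7331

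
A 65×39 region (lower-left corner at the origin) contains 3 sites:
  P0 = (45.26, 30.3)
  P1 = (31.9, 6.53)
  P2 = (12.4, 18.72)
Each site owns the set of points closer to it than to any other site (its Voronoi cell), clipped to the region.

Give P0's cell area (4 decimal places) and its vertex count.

Area of P0's cell: 950.9178 (4 vertices)

1. box [0,65]×[0,39]: [(0, 0) (65, 0) (65, 39) (0, 39)]
2. ⊥bis P0·P1 via (38.58,18.415): [(65, 3.5656) (65, 39) (1.9553, 39)]  |A|=1116.9761
3. ⊥bis P0·P2 via (28.83,24.51): [(29.1003, 23.7431) (65, 3.5656) (65, 39) (23.7237, 39)]  |A|=950.9178
4. canonical 4-gon: [(29.1003, 23.7431) (65, 3.5656) (65, 39) (23.7237, 39)]
5. shoelace: 950.9178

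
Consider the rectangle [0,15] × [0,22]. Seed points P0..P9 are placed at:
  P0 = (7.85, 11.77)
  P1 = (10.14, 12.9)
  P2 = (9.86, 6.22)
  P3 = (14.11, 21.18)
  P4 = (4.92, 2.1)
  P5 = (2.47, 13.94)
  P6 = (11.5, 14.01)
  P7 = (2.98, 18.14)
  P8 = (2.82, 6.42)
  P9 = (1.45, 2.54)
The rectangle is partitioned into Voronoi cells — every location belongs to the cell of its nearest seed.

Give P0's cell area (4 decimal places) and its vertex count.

Area of P0's cell: 27.1694 (5 vertices)

1. box [0,15]×[0,22]: [(0, 0) (15, 0) (15, 22) (0, 22)]
2. ⊥bis P0·P1 via (8.995,12.335): [(0, 0) (15, 0) (15, 0.1656) (4.2258, 22) (0, 22)]  |A|=212.3759
3. ⊥bis P0·P2 via (8.855,8.995): [(0, 5.7881) (10.372, 9.5444) (4.2258, 22) (0, 22)]  |A|=110.3928
4. ⊥bis P0·P3 via (10.98,16.475): [(0, 5.7881) (10.372, 9.5444) (4.9837, 20.464) (2.6748, 22) (0, 22)]  |A|=109.2016
5. ⊥bis P0·P4 via (6.385,6.935): [(0, 8.8696) (4.6329, 7.4659) (10.372, 9.5444) (4.9837, 20.464) (2.6748, 22) (0, 22)]  |A|=102.0634
6. ⊥bis P0·P5 via (5.16,12.855): [(3.1656, 7.9105) (4.6329, 7.4659) (10.372, 9.5444) (6.7694, 16.8452)]  |A|=32.0499
7. ⊥bis P0·P6 via (9.675,12.89): [(3.1656, 7.9105) (4.6329, 7.4659) (10.372, 9.5444) (6.7694, 16.8452)]  |A|=32.0499
8. ⊥bis P0·P7 via (5.415,14.955): [(6.271, 15.6094) (3.1656, 7.9105) (4.6329, 7.4659) (10.372, 9.5444) (7.0757, 16.2246)]  |A|=31.706
9. ⊥bis P0·P8 via (5.335,9.095): [(6.271, 15.6094) (4.1085, 10.2481) (6.3906, 8.1025) (10.372, 9.5444) (7.0757, 16.2246)]  |A|=27.1694
10. ⊥bis P0·P9 via (4.65,7.155): [(6.271, 15.6094) (4.1085, 10.2481) (6.3906, 8.1025) (10.372, 9.5444) (7.0757, 16.2246)]  |A|=27.1694
11. canonical 5-gon: [(6.271, 15.6094) (4.1085, 10.2481) (6.3906, 8.1025) (10.372, 9.5444) (7.0757, 16.2246)]
12. shoelace: 27.1694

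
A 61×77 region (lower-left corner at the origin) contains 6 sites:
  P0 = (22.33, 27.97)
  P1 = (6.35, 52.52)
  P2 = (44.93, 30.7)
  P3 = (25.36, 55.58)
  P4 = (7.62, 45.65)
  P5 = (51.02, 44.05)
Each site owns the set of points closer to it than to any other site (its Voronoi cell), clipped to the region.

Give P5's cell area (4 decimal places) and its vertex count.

Area of P5's cell: 766.5296 (4 vertices)

1. box [0,61]×[0,77]: [(0, 0) (61, 0) (61, 77) (0, 77)]
2. ⊥bis P5·P0 via (36.675,36.01): [(56.8577, 0) (61, 0) (61, 77) (13.7012, 77)]  |A|=1980.4847
3. ⊥bis P5·P1 via (28.685,48.285): [(28.9656, 49.7651) (56.8577, 0) (61, 0) (61, 77) (34.1297, 77)]  |A|=1702.2995
4. ⊥bis P5·P2 via (47.975,37.375): [(28.9656, 49.7651) (31.7656, 44.7694) (61, 31.4333) (61, 77) (34.1297, 77)]  |A|=1150.1081
5. ⊥bis P5·P3 via (38.19,49.815): [(35.2156, 43.1956) (61, 31.4333) (61, 77) (50.4052, 77)]  |A|=766.5296
6. ⊥bis P5·P4 via (29.32,44.85): [(35.2156, 43.1956) (61, 31.4333) (61, 77) (50.4052, 77)]  |A|=766.5296
7. canonical 4-gon: [(35.2156, 43.1956) (61, 31.4333) (61, 77) (50.4052, 77)]
8. shoelace: 766.5296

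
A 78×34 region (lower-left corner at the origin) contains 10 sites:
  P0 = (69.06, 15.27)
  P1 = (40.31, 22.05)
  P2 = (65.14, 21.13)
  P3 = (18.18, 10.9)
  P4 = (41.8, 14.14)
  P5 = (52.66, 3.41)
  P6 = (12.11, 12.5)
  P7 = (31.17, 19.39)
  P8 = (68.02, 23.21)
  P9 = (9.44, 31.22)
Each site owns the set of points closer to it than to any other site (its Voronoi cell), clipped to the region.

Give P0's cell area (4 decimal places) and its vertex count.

1. box [0,78]×[0,34]: [(0, 0) (78, 0) (78, 34) (0, 34)]
2. ⊥bis P0·P1 via (54.685,18.66): [(50.2845, 0) (78, 0) (78, 34) (58.3026, 34)]  |A|=806.02
3. ⊥bis P0·P2 via (67.1,18.2): [(52.2309, 8.2534) (50.2845, 0) (78, 0) (78, 25.4915)]  |A|=442.8203
4. ⊥bis P0·P3 via (43.62,13.085): [(52.2309, 8.2534) (50.2845, 0) (78, 0) (78, 25.4915)]  |A|=442.8203
5. ⊥bis P0·P4 via (55.43,14.705): [(55.6039, 10.5098) (56.0396, 0) (78, 0) (78, 25.4915)]  |A|=400.8544
6. ⊥bis P0·P5 via (60.86,9.34): [(58.5762, 12.4981) (67.6144, 0) (78, 0) (78, 25.4915)]  |A|=312.4706
7. ⊥bis P0·P6 via (40.585,13.885): [(58.5762, 12.4981) (67.6144, 0) (78, 0) (78, 25.4915)]  |A|=312.4706
8. ⊥bis P0·P7 via (50.115,17.33): [(58.5762, 12.4981) (67.6144, 0) (78, 0) (78, 25.4915)]  |A|=312.4706
9. ⊥bis P0·P8 via (68.54,19.24): [(68.6826, 19.2587) (58.5762, 12.4981) (67.6144, 0) (78, 0) (78, 20.4791)]  |A|=289.1195
10. ⊥bis P0·P9 via (39.25,23.245): [(68.6826, 19.2587) (58.5762, 12.4981) (67.6144, 0) (78, 0) (78, 20.4791)]  |A|=289.1195
11. canonical 5-gon: [(68.6826, 19.2587) (58.5762, 12.4981) (67.6144, 0) (78, 0) (78, 20.4791)]
12. shoelace: 289.1195

Area of P0's cell: 289.1195 (5 vertices)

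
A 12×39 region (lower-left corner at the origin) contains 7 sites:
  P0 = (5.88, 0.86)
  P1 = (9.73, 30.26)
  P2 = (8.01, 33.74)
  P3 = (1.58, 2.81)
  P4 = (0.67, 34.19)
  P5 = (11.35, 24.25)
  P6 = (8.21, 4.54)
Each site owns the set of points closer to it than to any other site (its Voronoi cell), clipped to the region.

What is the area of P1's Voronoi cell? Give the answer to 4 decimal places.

1. box [0,12]×[0,39]: [(0, 0) (12, 0) (12, 39) (0, 39)]
2. ⊥bis P1·P0 via (7.805,15.56): [(0, 16.5821) (12, 15.0107) (12, 39) (0, 39)]  |A|=278.4436
3. ⊥bis P1·P2 via (8.87,32): [(0, 27.616) (0, 16.5821) (12, 15.0107) (12, 33.547)]  |A|=177.4215
4. ⊥bis P1·P3 via (5.655,16.535): [(0, 27.616) (0, 18.214) (9.8337, 15.2943) (12, 15.0107) (12, 33.547)]  |A|=169.3977
5. ⊥bis P1·P4 via (5.2,32.225): [(4.0742, 29.6297) (0, 20.2372) (0, 18.214) (9.8337, 15.2943) (12, 15.0107) (12, 33.547)]  |A|=154.3664
6. ⊥bis P1·P5 via (10.54,27.255): [(4.0742, 29.6297) (2.0516, 24.967) (12, 27.6485) (12, 33.547)]  |A|=43.8563
7. ⊥bis P1·P6 via (8.97,17.4): [(4.0742, 29.6297) (2.0516, 24.967) (12, 27.6485) (12, 33.547)]  |A|=43.8563
8. canonical 4-gon: [(4.0742, 29.6297) (2.0516, 24.967) (12, 27.6485) (12, 33.547)]
9. shoelace: 43.8563

Area of P1's cell: 43.8563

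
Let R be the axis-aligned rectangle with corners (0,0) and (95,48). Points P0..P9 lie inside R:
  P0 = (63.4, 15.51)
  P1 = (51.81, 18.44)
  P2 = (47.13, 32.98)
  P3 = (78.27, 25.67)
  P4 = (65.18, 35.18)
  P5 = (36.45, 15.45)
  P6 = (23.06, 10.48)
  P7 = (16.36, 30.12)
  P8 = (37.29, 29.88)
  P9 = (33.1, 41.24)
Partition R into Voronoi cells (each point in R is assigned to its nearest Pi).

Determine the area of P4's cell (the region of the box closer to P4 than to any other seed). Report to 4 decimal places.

1. box [0,95]×[0,48]: [(0, 0) (95, 0) (95, 48) (0, 48)]
2. ⊥bis P4·P0 via (64.29,25.345): [(0, 31.1628) (95, 22.566) (95, 48) (0, 48)]  |A|=2007.8839
3. ⊥bis P4·P1 via (58.495,26.81): [(59.8232, 25.7492) (95, 22.566) (95, 48) (31.9639, 48)]  |A|=1148.6457
4. ⊥bis P4·P2 via (56.155,34.08): [(56.8843, 28.0964) (59.8232, 25.7492) (95, 22.566) (95, 48) (54.4584, 48)]  |A|=924.7858
5. ⊥bis P4·P3 via (71.725,30.425): [(56.8843, 28.0964) (59.8232, 25.7492) (67.8034, 25.0271) (84.4934, 48) (54.4584, 48)]  |A|=458.2417
6. ⊥bis P4·P5 via (50.815,25.315): [(56.8843, 28.0964) (59.8232, 25.7492) (67.8034, 25.0271) (84.4934, 48) (54.4584, 48)]  |A|=458.2417
7. ⊥bis P4·P6 via (44.12,22.83): [(56.8843, 28.0964) (59.8232, 25.7492) (67.8034, 25.0271) (84.4934, 48) (54.4584, 48)]  |A|=458.2417
8. ⊥bis P4·P7 via (40.77,32.65): [(56.8843, 28.0964) (59.8232, 25.7492) (67.8034, 25.0271) (84.4934, 48) (54.4584, 48)]  |A|=458.2417
9. ⊥bis P4·P8 via (51.235,32.53): [(56.8843, 28.0964) (59.8232, 25.7492) (67.8034, 25.0271) (84.4934, 48) (54.4584, 48)]  |A|=458.2417
10. ⊥bis P4·P9 via (49.14,38.21): [(56.8843, 28.0964) (59.8232, 25.7492) (67.8034, 25.0271) (84.4934, 48) (54.4584, 48)]  |A|=458.2417
11. canonical 5-gon: [(56.8843, 28.0964) (59.8232, 25.7492) (67.8034, 25.0271) (84.4934, 48) (54.4584, 48)]
12. shoelace: 458.2417

Area of P4's cell: 458.2417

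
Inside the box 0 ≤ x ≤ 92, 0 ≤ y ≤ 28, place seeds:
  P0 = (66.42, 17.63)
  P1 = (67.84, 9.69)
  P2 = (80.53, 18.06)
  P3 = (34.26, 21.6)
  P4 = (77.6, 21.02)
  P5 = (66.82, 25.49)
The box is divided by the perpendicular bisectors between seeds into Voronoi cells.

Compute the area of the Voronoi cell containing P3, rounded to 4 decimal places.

Area of P3's cell: 1373.6261

1. box [0,92]×[0,28]: [(0, 0) (92, 0) (92, 28) (0, 28)]
2. ⊥bis P3·P0 via (50.34,19.615): [(0, 0) (47.9186, 0) (51.3751, 28) (0, 28)]  |A|=1390.1119
3. ⊥bis P3·P1 via (51.05,15.645): [(0, 0) (45.5011, 0) (49.2092, 10.455) (51.3751, 28) (0, 28)]  |A|=1377.4743
4. ⊥bis P3·P2 via (57.395,19.83): [(0, 0) (45.5011, 0) (49.2092, 10.455) (51.3751, 28) (0, 28)]  |A|=1377.4743
5. ⊥bis P3·P4 via (55.93,21.31): [(0, 0) (45.5011, 0) (49.2092, 10.455) (51.3751, 28) (0, 28)]  |A|=1377.4743
6. ⊥bis P3·P5 via (50.54,23.545): [(0, 0) (45.5011, 0) (49.2092, 10.455) (50.6802, 22.3712) (50.0078, 28) (0, 28)]  |A|=1373.6261
7. canonical 6-gon: [(0, 0) (45.5011, 0) (49.2092, 10.455) (50.6802, 22.3712) (50.0078, 28) (0, 28)]
8. shoelace: 1373.6261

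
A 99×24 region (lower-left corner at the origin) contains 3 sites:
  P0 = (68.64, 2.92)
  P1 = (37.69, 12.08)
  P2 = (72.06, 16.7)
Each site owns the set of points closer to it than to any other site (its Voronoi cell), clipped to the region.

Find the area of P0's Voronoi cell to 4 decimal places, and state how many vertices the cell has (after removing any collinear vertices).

Area of P0's cell: 386.7950 (4 vertices)

1. box [0,99]×[0,24]: [(0, 0) (99, 0) (99, 24) (0, 24)]
2. ⊥bis P0·P1 via (53.165,7.5): [(50.9453, 0) (99, 0) (99, 24) (58.0484, 24)]  |A|=1068.0762
3. ⊥bis P0·P2 via (70.35,9.81): [(54.9778, 13.6252) (50.9453, 0) (99, 0) (99, 2.6995)]  |A|=386.795
4. canonical 4-gon: [(54.9778, 13.6252) (50.9453, 0) (99, 0) (99, 2.6995)]
5. shoelace: 386.795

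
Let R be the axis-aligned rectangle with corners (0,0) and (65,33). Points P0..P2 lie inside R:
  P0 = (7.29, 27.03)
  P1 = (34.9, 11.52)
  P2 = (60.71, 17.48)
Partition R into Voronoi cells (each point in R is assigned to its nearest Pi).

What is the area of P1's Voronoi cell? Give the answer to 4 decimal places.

Area of P1's cell: 917.6319

1. box [0,65]×[0,33]: [(0, 0) (65, 0) (65, 33) (0, 33)]
2. ⊥bis P1·P0 via (21.095,19.275): [(10.2672, 0) (65, 0) (65, 33) (28.8051, 33)]  |A|=1500.3075
3. ⊥bis P1·P2 via (47.805,14.5): [(10.2672, 0) (51.1533, 0) (43.533, 33) (28.8051, 33)]  |A|=917.6319
4. canonical 4-gon: [(10.2672, 0) (51.1533, 0) (43.533, 33) (28.8051, 33)]
5. shoelace: 917.6319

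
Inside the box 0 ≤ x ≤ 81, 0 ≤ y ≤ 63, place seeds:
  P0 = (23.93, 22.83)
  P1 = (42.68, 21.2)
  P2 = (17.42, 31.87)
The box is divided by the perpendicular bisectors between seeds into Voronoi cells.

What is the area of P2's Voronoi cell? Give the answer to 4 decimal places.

1. box [0,81]×[0,63]: [(0, 0) (81, 0) (81, 63) (0, 63)]
2. ⊥bis P2·P0 via (20.675,27.35): [(0, 12.4613) (70.1798, 63) (0, 63)]  |A|=1773.3985
3. ⊥bis P2·P1 via (30.05,26.535): [(0, 12.4613) (34.6433, 37.409) (45.4531, 63) (0, 63)]  |A|=1457.0081
4. canonical 4-gon: [(0, 12.4613) (34.6433, 37.409) (45.4531, 63) (0, 63)]
5. shoelace: 1457.0081

Area of P2's cell: 1457.0081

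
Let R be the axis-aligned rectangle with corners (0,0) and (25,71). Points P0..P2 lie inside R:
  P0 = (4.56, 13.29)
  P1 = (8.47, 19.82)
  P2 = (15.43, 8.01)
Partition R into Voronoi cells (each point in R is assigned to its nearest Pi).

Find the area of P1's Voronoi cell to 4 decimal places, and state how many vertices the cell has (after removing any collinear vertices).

1. box [0,25]×[0,71]: [(0, 0) (25, 0) (25, 71) (0, 71)]
2. ⊥bis P1·P0 via (6.515,16.555): [(0, 20.456) (25, 5.4866) (25, 71) (0, 71)]  |A|=1450.7167
3. ⊥bis P1·P2 via (11.95,13.915): [(0, 20.456) (11.4329, 13.6103) (25, 21.6058) (25, 71) (0, 71)]  |A|=1341.372
4. canonical 5-gon: [(0, 20.456) (11.4329, 13.6103) (25, 21.6058) (25, 71) (0, 71)]
5. shoelace: 1341.372

Area of P1's cell: 1341.3720 (5 vertices)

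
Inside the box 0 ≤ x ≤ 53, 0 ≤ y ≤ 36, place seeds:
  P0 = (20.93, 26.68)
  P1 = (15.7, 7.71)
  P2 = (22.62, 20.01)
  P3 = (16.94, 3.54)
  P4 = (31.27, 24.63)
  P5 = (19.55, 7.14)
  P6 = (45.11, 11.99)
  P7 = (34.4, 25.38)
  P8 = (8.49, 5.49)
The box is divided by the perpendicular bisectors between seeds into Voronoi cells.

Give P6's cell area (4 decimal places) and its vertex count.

Area of P6's cell: 424.6880 (6 vertices)

1. box [0,53]×[0,36]: [(0, 0) (53, 0) (53, 36) (0, 36)]
2. ⊥bis P6·P0 via (33.02,19.335): [(21.2735, 0) (53, 0) (53, 36) (43.1444, 36)]  |A|=748.4777
3. ⊥bis P6·P1 via (30.405,9.85): [(29.7968, 14.0295) (31.8385, 0) (53, 0) (53, 36) (43.1444, 36)]  |A|=674.367
4. ⊥bis P6·P2 via (33.865,16): [(37.9453, 27.4421) (30.7722, 7.327) (31.8385, 0) (53, 0) (53, 36) (43.1444, 36)]  |A|=640.5177
5. ⊥bis P6·P3 via (31.025,7.765): [(37.9453, 27.4421) (30.9809, 7.9122) (33.3542, 0) (53, 0) (53, 36) (43.1444, 36)]  |A|=633.4447
6. ⊥bis P6·P4 via (38.19,18.31): [(32.4459, 12.0206) (30.9809, 7.9122) (33.3542, 0) (53, 0) (53, 34.526)]  |A|=483.5735
7. ⊥bis P6·P5 via (32.33,9.565): [(32.4459, 12.0206) (32.0661, 10.9556) (34.145, 0) (53, 0) (53, 34.526)]  |A|=471.337
8. ⊥bis P6·P7 via (39.755,18.685): [(35.2188, 15.0567) (32.4459, 12.0206) (32.0661, 10.9556) (34.145, 0) (53, 0) (53, 29.279)]  |A|=424.688
9. ⊥bis P6·P8 via (26.8,8.74): [(35.2188, 15.0567) (32.4459, 12.0206) (32.0661, 10.9556) (34.145, 0) (53, 0) (53, 29.279)]  |A|=424.688
10. canonical 6-gon: [(35.2188, 15.0567) (32.4459, 12.0206) (32.0661, 10.9556) (34.145, 0) (53, 0) (53, 29.279)]
11. shoelace: 424.688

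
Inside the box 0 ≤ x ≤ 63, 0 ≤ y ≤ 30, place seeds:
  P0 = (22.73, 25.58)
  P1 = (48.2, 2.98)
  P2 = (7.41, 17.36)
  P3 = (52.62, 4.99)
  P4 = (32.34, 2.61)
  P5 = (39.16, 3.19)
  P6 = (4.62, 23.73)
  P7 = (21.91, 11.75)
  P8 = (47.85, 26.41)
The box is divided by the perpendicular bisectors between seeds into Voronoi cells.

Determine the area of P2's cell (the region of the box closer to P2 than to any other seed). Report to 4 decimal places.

1. box [0,63]×[0,30]: [(0, 0) (63, 0) (63, 30) (0, 30)]
2. ⊥bis P2·P0 via (15.07,21.47): [(0, 0) (26.5898, 0) (10.4932, 30) (0, 30)]  |A|=556.245
3. ⊥bis P2·P1 via (27.805,10.17): [(0, 0) (24.2197, 0) (25.1595, 2.6658) (10.4932, 30) (0, 30)]  |A|=553.086
4. ⊥bis P2·P3 via (30.015,11.175): [(0, 0) (24.2197, 0) (25.1595, 2.6658) (10.4932, 30) (0, 30)]  |A|=553.086
5. ⊥bis P2·P4 via (19.875,9.985): [(0, 0) (13.9673, 0) (20.5868, 11.1881) (10.4932, 30) (0, 30)]  |A|=485.6343
6. ⊥bis P2·P5 via (23.285,10.275): [(0, 0) (13.9673, 0) (20.5868, 11.1881) (10.4932, 30) (0, 30)]  |A|=485.6343
7. ⊥bis P2·P6 via (6.015,20.545): [(0, 17.9105) (0, 0) (13.9673, 0) (20.5868, 11.1881) (13.7488, 23.9323)]  |A|=370.6915
8. ⊥bis P2·P7 via (14.66,14.555): [(0, 17.9105) (0, 0) (9.0287, 0) (16.3863, 19.0168) (13.7488, 23.9323)]  |A|=274.3242
9. ⊥bis P2·P8 via (27.63,21.885): [(0, 17.9105) (0, 0) (9.0287, 0) (16.3863, 19.0168) (13.7488, 23.9323)]  |A|=274.3242
10. canonical 5-gon: [(0, 17.9105) (0, 0) (9.0287, 0) (16.3863, 19.0168) (13.7488, 23.9323)]
11. shoelace: 274.3242

Area of P2's cell: 274.3242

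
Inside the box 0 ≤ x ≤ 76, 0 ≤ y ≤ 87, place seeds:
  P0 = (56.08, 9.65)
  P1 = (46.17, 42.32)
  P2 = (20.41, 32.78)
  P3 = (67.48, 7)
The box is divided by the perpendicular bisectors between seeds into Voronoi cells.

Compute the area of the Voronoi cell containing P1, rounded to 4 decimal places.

1. box [0,76]×[0,87]: [(0, 0) (76, 0) (76, 87) (0, 87)]
2. ⊥bis P1·P0 via (51.125,25.985): [(0, 10.4769) (76, 33.5305) (76, 87) (0, 87)]  |A|=4939.7181
3. ⊥bis P1·P2 via (33.29,37.55): [(38.9417, 22.2893) (76, 33.5305) (76, 87) (14.9766, 87)]  |A|=2965.1775
4. ⊥bis P1·P3 via (56.825,24.66): [(38.9417, 22.2893) (67.0049, 30.802) (76, 36.2291) (76, 87) (14.9766, 87)]  |A|=2953.0406
5. canonical 5-gon: [(38.9417, 22.2893) (67.0049, 30.802) (76, 36.2291) (76, 87) (14.9766, 87)]
6. shoelace: 2953.0406

Area of P1's cell: 2953.0406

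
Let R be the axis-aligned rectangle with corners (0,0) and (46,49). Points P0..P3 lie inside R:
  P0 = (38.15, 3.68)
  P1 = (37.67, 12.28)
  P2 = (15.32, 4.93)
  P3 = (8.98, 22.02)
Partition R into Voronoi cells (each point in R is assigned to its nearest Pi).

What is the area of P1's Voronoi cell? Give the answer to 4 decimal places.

Area of P1's cell: 742.3278

1. box [0,46]×[0,49]: [(0, 0) (46, 0) (46, 49) (0, 49)]
2. ⊥bis P1·P0 via (37.91,7.98): [(0, 5.8641) (46, 8.4315) (46, 49) (0, 49)]  |A|=1925.2006
3. ⊥bis P1·P2 via (26.495,8.605): [(26.9026, 7.3656) (46, 8.4315) (46, 49) (13.2107, 49)]  |A|=1069.9567
4. ⊥bis P1·P3 via (23.325,17.15): [(23.5078, 17.6885) (26.9026, 7.3656) (46, 8.4315) (46, 49) (34.1378, 49)]  |A|=742.3278
5. canonical 5-gon: [(23.5078, 17.6885) (26.9026, 7.3656) (46, 8.4315) (46, 49) (34.1378, 49)]
6. shoelace: 742.3278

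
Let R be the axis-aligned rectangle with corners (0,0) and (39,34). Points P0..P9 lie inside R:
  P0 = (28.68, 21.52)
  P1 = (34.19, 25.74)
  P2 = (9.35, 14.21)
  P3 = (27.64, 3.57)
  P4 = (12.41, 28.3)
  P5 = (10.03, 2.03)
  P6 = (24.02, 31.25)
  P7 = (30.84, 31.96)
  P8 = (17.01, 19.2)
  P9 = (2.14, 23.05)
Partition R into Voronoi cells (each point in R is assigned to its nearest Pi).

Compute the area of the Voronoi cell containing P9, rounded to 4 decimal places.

Area of P9's cell: 112.6695

1. box [0,39]×[0,34]: [(0, 0) (39, 0) (39, 34) (0, 34)]
2. ⊥bis P9·P0 via (15.41,22.285): [(0, 0) (14.1253, 0) (16.0854, 34) (0, 34)]  |A|=513.5811
3. ⊥bis P9·P1 via (18.165,24.395): [(0, 0) (14.1253, 0) (16.0854, 34) (0, 34)]  |A|=513.5811
4. ⊥bis P9·P2 via (5.745,18.63): [(0, 13.9443) (15.6658, 26.7215) (16.0854, 34) (0, 34)]  |A|=215.6326
5. ⊥bis P9·P3 via (14.89,13.31): [(0, 13.9443) (15.6658, 26.7215) (16.0854, 34) (0, 34)]  |A|=215.6326
6. ⊥bis P9·P4 via (7.275,25.675): [(0, 13.9443) (9.3665, 21.5837) (3.0193, 34) (0, 34)]  |A|=112.6695
7. ⊥bis P9·P5 via (6.085,12.54): [(0, 13.9443) (9.3665, 21.5837) (3.0193, 34) (0, 34)]  |A|=112.6695
8. ⊥bis P9·P6 via (13.08,27.15): [(0, 13.9443) (9.3665, 21.5837) (3.0193, 34) (0, 34)]  |A|=112.6695
9. ⊥bis P9·P7 via (16.49,27.505): [(0, 13.9443) (9.3665, 21.5837) (3.0193, 34) (0, 34)]  |A|=112.6695
10. ⊥bis P9·P8 via (9.575,21.125): [(0, 13.9443) (9.3665, 21.5837) (3.0193, 34) (0, 34)]  |A|=112.6695
11. canonical 4-gon: [(0, 13.9443) (9.3665, 21.5837) (3.0193, 34) (0, 34)]
12. shoelace: 112.6695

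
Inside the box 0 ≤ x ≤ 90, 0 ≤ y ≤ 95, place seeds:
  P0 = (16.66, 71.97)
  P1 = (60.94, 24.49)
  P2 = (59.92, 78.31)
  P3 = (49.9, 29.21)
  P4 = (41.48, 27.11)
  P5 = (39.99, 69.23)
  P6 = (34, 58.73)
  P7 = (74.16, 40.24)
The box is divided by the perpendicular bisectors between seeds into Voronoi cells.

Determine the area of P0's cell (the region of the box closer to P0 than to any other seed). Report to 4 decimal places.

1. box [0,90]×[0,95]: [(0, 0) (90, 0) (90, 95) (0, 95)]
2. ⊥bis P0·P1 via (38.8,48.23): [(0, 12.045) (88.9499, 95) (0, 95)]  |A|=3689.4216
3. ⊥bis P0·P2 via (38.29,75.14): [(0, 12.045) (41.8209, 51.0473) (35.3794, 95) (0, 95)]  |A|=2512.1371
4. ⊥bis P0·P3 via (33.28,50.59): [(0, 24.7194) (41.0076, 56.5971) (35.3794, 95) (0, 95)]  |A|=2120.3539
5. ⊥bis P0·P4 via (29.07,49.54): [(0, 33.4562) (38.989, 55.0279) (41.0076, 56.5971) (35.3794, 95) (0, 95)]  |A|=1950.0335
6. ⊥bis P0·P5 via (28.325,70.6): [(0, 33.4562) (25.6279, 47.6356) (31.1907, 95) (0, 95)]  |A|=1527.2836
7. ⊥bis P0·P6 via (25.33,65.35): [(0, 33.4562) (1.6924, 34.3926) (28.1407, 69.0311) (31.1907, 95) (0, 95)]  |A|=1287.8652
8. ⊥bis P0·P7 via (45.41,56.105): [(0, 33.4562) (1.6924, 34.3926) (28.1407, 69.0311) (31.1907, 95) (0, 95)]  |A|=1287.8652
9. canonical 5-gon: [(0, 33.4562) (1.6924, 34.3926) (28.1407, 69.0311) (31.1907, 95) (0, 95)]
10. shoelace: 1287.8652

Area of P0's cell: 1287.8652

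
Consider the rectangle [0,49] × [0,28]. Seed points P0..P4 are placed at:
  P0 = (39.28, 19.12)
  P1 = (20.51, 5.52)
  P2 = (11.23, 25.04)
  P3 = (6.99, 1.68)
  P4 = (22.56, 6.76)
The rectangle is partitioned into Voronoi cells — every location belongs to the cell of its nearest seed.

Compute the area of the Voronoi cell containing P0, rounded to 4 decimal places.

1. box [0,49]×[0,28]: [(0, 0) (49, 0) (49, 28) (0, 28)]
2. ⊥bis P0·P1 via (29.895,12.32): [(38.8216, 0) (49, 0) (49, 28) (18.5339, 28)]  |A|=569.0233
3. ⊥bis P0·P2 via (25.255,22.08): [(24.7065, 19.4809) (38.8216, 0) (49, 0) (49, 28) (26.5044, 28)]  |A|=535.0726
4. ⊥bis P0·P3 via (23.135,10.4): [(24.7065, 19.4809) (38.8216, 0) (49, 0) (49, 28) (26.5044, 28)]  |A|=535.0726
5. ⊥bis P0·P4 via (30.92,12.94): [(25.0126, 20.9313) (40.4857, 0) (49, 0) (49, 28) (26.5044, 28)]  |A|=504.4392
6. canonical 5-gon: [(25.0126, 20.9313) (40.4857, 0) (49, 0) (49, 28) (26.5044, 28)]
7. shoelace: 504.4392

Area of P0's cell: 504.4392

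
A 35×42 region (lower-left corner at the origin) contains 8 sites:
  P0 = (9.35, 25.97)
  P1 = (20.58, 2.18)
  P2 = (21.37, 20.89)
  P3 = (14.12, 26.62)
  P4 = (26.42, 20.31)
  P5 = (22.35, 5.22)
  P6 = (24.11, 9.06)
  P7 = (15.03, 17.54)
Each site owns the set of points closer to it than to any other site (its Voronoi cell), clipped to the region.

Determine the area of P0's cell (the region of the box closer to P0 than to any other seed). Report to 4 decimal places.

1. box [0,35]×[0,42]: [(0, 0) (35, 0) (35, 42) (0, 42)]
2. ⊥bis P0·P1 via (14.965,14.075): [(0, 7.0108) (35, 23.5325) (35, 42) (0, 42)]  |A|=935.4926
3. ⊥bis P0·P2 via (15.36,23.43): [(0, 7.0108) (10.5194, 11.9765) (23.2082, 42) (0, 42)]  |A|=532.4291
4. ⊥bis P0·P3 via (11.735,26.295): [(0, 7.0108) (10.5194, 11.9765) (12.9141, 17.6425) (9.5949, 42) (0, 42)]  |A|=366.6362
5. ⊥bis P0·P4 via (17.885,23.14): [(0, 7.0108) (10.5194, 11.9765) (12.9141, 17.6425) (9.5949, 42) (0, 42)]  |A|=366.6362
6. ⊥bis P0·P5 via (15.85,15.595): [(0, 7.0108) (8.7139, 11.1242) (10.6797, 12.3558) (12.9141, 17.6425) (9.5949, 42) (0, 42)]  |A|=366.3621
7. ⊥bis P0·P6 via (16.73,17.515): [(0, 7.0108) (8.7139, 11.1242) (10.6797, 12.3558) (12.9141, 17.6425) (9.5949, 42) (0, 42)]  |A|=366.3621
8. ⊥bis P0·P7 via (12.19,21.755): [(0, 13.5416) (12.3399, 21.856) (9.5949, 42) (0, 42)]  |A|=272.2269
9. canonical 4-gon: [(0, 13.5416) (12.3399, 21.856) (9.5949, 42) (0, 42)]
10. shoelace: 272.2269

Area of P0's cell: 272.2269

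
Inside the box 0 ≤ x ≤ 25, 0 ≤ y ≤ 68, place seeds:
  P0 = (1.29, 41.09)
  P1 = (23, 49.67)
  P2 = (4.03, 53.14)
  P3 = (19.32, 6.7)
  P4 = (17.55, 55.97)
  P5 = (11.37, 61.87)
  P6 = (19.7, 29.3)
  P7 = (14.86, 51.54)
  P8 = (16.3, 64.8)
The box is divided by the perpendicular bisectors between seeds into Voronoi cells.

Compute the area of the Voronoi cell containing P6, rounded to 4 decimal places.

Area of P6's cell: 399.4290

1. box [0,25]×[0,68]: [(0, 0) (25, 0) (25, 68) (0, 68)]
2. ⊥bis P6·P0 via (10.495,35.195): [(0, 18.8071) (0, 0) (25, 0) (25, 57.8445)]  |A|=958.1448
3. ⊥bis P6·P1 via (21.35,39.485): [(14.0045, 40.675) (0, 18.8071) (0, 0) (25, 0) (25, 38.8937)]  |A|=853.9579
4. ⊥bis P6·P2 via (11.865,41.22): [(14.0045, 40.675) (0, 18.8071) (0, 0) (25, 0) (25, 38.8937)]  |A|=853.9579
5. ⊥bis P6·P3 via (19.51,18): [(14.0045, 40.675) (0, 18.8071) (0, 18.328) (25, 17.9077) (25, 38.8937)]  |A|=401.0112
6. ⊥bis P6·P4 via (18.625,42.635): [(14.0045, 40.675) (0, 18.8071) (0, 18.328) (25, 17.9077) (25, 38.8937)]  |A|=401.0112
7. ⊥bis P6·P5 via (15.535,45.585): [(14.0045, 40.675) (0, 18.8071) (0, 18.328) (25, 17.9077) (25, 38.8937)]  |A|=401.0112
8. ⊥bis P6·P7 via (17.28,40.42): [(16.5539, 40.262) (13.2843, 39.5504) (0, 18.8071) (0, 18.328) (25, 17.9077) (25, 38.8937)]  |A|=399.429
9. ⊥bis P6·P8 via (18,47.05): [(16.5539, 40.262) (13.2843, 39.5504) (0, 18.8071) (0, 18.328) (25, 17.9077) (25, 38.8937)]  |A|=399.429
10. canonical 6-gon: [(16.5539, 40.262) (13.2843, 39.5504) (0, 18.8071) (0, 18.328) (25, 17.9077) (25, 38.8937)]
11. shoelace: 399.429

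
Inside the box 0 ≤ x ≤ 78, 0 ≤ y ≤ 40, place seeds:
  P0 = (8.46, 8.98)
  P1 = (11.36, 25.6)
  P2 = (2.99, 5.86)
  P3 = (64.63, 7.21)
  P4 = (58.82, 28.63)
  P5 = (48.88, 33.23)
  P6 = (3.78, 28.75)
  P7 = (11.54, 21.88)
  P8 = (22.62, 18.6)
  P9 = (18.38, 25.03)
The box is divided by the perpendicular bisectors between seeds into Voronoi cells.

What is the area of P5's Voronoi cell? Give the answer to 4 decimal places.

1. box [0,78]×[0,40]: [(0, 0) (78, 0) (78, 40) (0, 40)]
2. ⊥bis P5·P0 via (28.67,21.105): [(41.332, 0) (78, 0) (78, 40) (17.3339, 40)]  |A|=1946.6822
3. ⊥bis P5·P1 via (30.12,29.415): [(33.4199, 13.1878) (41.332, 0) (78, 0) (78, 40) (27.9675, 40)]  |A|=1804.1281
4. ⊥bis P5·P2 via (25.935,19.545): [(33.4199, 13.1878) (41.332, 0) (78, 0) (78, 40) (27.9675, 40)]  |A|=1804.1281
5. ⊥bis P5·P3 via (56.755,20.22): [(33.4199, 13.1878) (36.5415, 7.9847) (78, 33.0797) (78, 40) (27.9675, 40)]  |A|=972.0198
6. ⊥bis P5·P4 via (53.85,30.93): [(33.4199, 13.1878) (36.5415, 7.9847) (45.8346, 13.6099) (58.0474, 40) (27.9675, 40)]  |A|=597.4464
7. ⊥bis P5·P6 via (26.33,30.99): [(33.4199, 13.1878) (36.5415, 7.9847) (45.8346, 13.6099) (58.0474, 40) (27.9675, 40)]  |A|=597.4464
8. ⊥bis P5·P7 via (30.21,27.555): [(31.0809, 24.6899) (35.7655, 9.2782) (36.5415, 7.9847) (45.8346, 13.6099) (58.0474, 40) (27.9675, 40)]  |A|=588.5294
9. ⊥bis P5·P8 via (35.75,25.915): [(28.0045, 39.8177) (43.4198, 12.1482) (45.8346, 13.6099) (58.0474, 40) (27.9675, 40)]  |A|=442.7215
10. ⊥bis P5·P9 via (33.63,29.13): [(33.3233, 30.2708) (43.4198, 12.1482) (45.8346, 13.6099) (58.0474, 40) (30.7076, 40)]  |A|=429.084
11. canonical 5-gon: [(33.3233, 30.2708) (43.4198, 12.1482) (45.8346, 13.6099) (58.0474, 40) (30.7076, 40)]
12. shoelace: 429.084

Area of P5's cell: 429.0840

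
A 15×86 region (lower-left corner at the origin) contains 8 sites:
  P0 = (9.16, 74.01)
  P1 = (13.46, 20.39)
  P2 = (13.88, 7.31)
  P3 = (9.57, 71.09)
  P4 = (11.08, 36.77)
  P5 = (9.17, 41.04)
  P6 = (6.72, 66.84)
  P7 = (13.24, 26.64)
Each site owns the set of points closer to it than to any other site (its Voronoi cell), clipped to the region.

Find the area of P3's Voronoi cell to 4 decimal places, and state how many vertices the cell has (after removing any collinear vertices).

1. box [0,15]×[0,86]: [(0, 0) (15, 0) (15, 86) (0, 86)]
2. ⊥bis P3·P0 via (9.365,72.55): [(0, 71.2351) (0, 0) (15, 0) (15, 73.3412)]  |A|=1084.322
3. ⊥bis P3·P1 via (11.515,45.74): [(0, 71.2351) (0, 44.8565) (15, 46.0074) (15, 73.3412)]  |A|=402.8428
4. ⊥bis P3·P2 via (11.725,39.2): [(0, 71.2351) (0, 44.8565) (15, 46.0074) (15, 73.3412)]  |A|=402.8428
5. ⊥bis P3·P4 via (10.325,53.93): [(0, 71.2351) (0, 53.4757) (15, 54.1357) (15, 73.3412)]  |A|=277.2364
6. ⊥bis P3·P5 via (9.37,56.065): [(0, 71.2351) (0, 56.1897) (15, 55.9901) (15, 73.3412)]  |A|=242.9736
7. ⊥bis P3·P6 via (8.145,68.965): [(3.9357, 71.7877) (15, 64.3681) (15, 73.3412)]  |A|=49.6403
8. ⊥bis P3·P7 via (11.405,48.865): [(3.9357, 71.7877) (15, 64.3681) (15, 73.3412)]  |A|=49.6403
9. canonical 3-gon: [(3.9357, 71.7877) (15, 64.3681) (15, 73.3412)]
10. shoelace: 49.6403

Area of P3's cell: 49.6403 (3 vertices)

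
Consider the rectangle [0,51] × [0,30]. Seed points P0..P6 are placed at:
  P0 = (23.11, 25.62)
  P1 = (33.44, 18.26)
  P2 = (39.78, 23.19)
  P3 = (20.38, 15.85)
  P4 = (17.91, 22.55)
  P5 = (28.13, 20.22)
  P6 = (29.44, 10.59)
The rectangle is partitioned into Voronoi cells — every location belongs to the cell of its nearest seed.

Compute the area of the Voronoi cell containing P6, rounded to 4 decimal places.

1. box [0,51]×[0,30]: [(0, 0) (51, 0) (51, 30) (0, 30)]
2. ⊥bis P6·P0 via (26.275,18.105): [(0, 7.0391) (0, 0) (51, 0) (51, 28.5181)]  |A|=906.7087
3. ⊥bis P6·P1 via (31.44,14.425): [(25.2286, 17.6643) (0, 7.0391) (0, 0) (51, 0) (51, 4.2242)]  |A|=593.665
4. ⊥bis P6·P2 via (34.61,16.89): [(48.3776, 5.5918) (25.2286, 17.6643) (0, 7.0391) (0, 0) (51, 0) (51, 3.4398)]  |A|=592.6365
5. ⊥bis P6·P3 via (24.91,13.22): [(48.3776, 5.5918) (26.9646, 16.759) (17.2348, 0) (51, 0) (51, 3.4398)]  |A|=332.6715
6. ⊥bis P6·P4 via (23.675,16.57): [(48.3776, 5.5918) (26.9646, 16.759) (17.2348, 0) (51, 0) (51, 3.4398)]  |A|=332.6715
7. ⊥bis P6·P5 via (28.785,15.405): [(48.3776, 5.5918) (29.4003, 15.4887) (25.9551, 15.02) (17.2348, 0) (51, 0) (51, 3.4398)]  |A|=329.9125
8. canonical 6-gon: [(48.3776, 5.5918) (29.4003, 15.4887) (25.9551, 15.02) (17.2348, 0) (51, 0) (51, 3.4398)]
9. shoelace: 329.9125

Area of P6's cell: 329.9125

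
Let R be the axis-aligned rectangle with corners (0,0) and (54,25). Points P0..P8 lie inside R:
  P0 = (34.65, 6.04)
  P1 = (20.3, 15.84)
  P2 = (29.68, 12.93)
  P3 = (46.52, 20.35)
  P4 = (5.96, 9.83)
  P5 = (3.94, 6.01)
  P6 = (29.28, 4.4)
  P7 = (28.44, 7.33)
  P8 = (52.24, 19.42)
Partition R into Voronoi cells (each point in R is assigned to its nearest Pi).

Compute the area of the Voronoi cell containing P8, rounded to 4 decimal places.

1. box [0,54]×[0,25]: [(0, 0) (54, 0) (54, 25) (0, 25)]
2. ⊥bis P8·P0 via (43.445,12.73): [(53.1282, 0) (54, 0) (54, 25) (34.1117, 25)]  |A|=259.5012
3. ⊥bis P8·P1 via (36.27,17.63): [(35.6742, 22.9459) (53.1282, 0) (54, 0) (54, 25) (35.4439, 25)]  |A|=258.133
4. ⊥bis P8·P2 via (40.96,16.175): [(41.0424, 15.8886) (53.1282, 0) (54, 0) (54, 25) (38.4212, 25)]  |A|=239.8682
5. ⊥bis P8·P3 via (49.38,19.885): [(47.3764, 7.5616) (53.1282, 0) (54, 0) (54, 25) (50.2116, 25)]  |A|=119.1229
6. ⊥bis P8·P4 via (29.1,14.625): [(47.3764, 7.5616) (53.1282, 0) (54, 0) (54, 25) (50.2116, 25)]  |A|=119.1229
7. ⊥bis P8·P5 via (28.09,12.715): [(47.3764, 7.5616) (53.1282, 0) (54, 0) (54, 25) (50.2116, 25)]  |A|=119.1229
8. ⊥bis P8·P6 via (40.76,11.91): [(47.3764, 7.5616) (53.1282, 0) (54, 0) (54, 25) (50.2116, 25)]  |A|=119.1229
9. ⊥bis P8·P7 via (40.34,13.375): [(47.3764, 7.5616) (53.1282, 0) (54, 0) (54, 25) (50.2116, 25)]  |A|=119.1229
10. canonical 5-gon: [(47.3764, 7.5616) (53.1282, 0) (54, 0) (54, 25) (50.2116, 25)]
11. shoelace: 119.1229

Area of P8's cell: 119.1229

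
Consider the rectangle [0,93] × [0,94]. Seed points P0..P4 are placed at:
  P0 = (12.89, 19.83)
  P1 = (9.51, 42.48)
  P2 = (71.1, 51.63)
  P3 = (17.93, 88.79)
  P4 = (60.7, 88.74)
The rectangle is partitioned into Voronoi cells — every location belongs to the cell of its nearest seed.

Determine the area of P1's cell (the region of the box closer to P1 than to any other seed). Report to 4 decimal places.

1. box [0,93]×[0,94]: [(0, 0) (93, 0) (93, 94) (0, 94)]
2. ⊥bis P1·P0 via (11.2,31.155): [(0, 29.4837) (93, 43.3618) (93, 94) (0, 94)]  |A|=5354.6865
3. ⊥bis P1·P2 via (40.305,47.055): [(0, 29.4837) (41.9847, 35.7489) (33.3307, 94) (0, 94)]  |A|=2325.1236
4. ⊥bis P1·P3 via (13.72,65.635): [(0, 68.1295) (0, 29.4837) (41.9847, 35.7489) (38.2061, 61.183)]  |A|=1284.0117
5. ⊥bis P1·P4 via (35.105,65.61): [(0, 68.1295) (0, 29.4837) (41.9847, 35.7489) (38.2061, 61.183)]  |A|=1284.0117
6. canonical 4-gon: [(0, 68.1295) (0, 29.4837) (41.9847, 35.7489) (38.2061, 61.183)]
7. shoelace: 1284.0117

Area of P1's cell: 1284.0117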